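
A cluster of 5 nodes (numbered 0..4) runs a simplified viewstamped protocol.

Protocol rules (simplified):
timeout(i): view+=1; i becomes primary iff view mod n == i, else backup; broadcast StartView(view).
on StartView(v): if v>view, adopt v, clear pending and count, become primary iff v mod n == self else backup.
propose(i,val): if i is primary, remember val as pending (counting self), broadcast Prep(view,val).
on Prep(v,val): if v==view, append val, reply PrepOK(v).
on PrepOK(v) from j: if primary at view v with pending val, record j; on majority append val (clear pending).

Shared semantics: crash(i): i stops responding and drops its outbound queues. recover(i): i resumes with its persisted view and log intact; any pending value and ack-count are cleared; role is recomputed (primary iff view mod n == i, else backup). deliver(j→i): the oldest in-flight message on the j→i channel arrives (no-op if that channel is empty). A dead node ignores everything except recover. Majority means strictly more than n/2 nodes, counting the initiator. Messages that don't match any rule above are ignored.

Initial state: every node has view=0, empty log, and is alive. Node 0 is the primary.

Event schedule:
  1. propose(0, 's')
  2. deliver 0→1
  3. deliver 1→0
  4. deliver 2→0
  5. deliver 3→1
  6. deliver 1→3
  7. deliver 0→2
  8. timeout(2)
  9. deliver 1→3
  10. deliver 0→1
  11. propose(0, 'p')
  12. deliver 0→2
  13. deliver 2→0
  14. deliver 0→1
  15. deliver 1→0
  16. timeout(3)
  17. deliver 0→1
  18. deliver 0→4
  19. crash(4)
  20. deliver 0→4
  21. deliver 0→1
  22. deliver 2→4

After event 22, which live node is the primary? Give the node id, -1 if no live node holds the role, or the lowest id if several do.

0

1. propose(0,'s'):  nop
2. deliver 0→1:  <1:back v0 s>
3. deliver 1→0:  nop
4. deliver 2→0:  nop
5. deliver 3→1:  nop
6. deliver 1→3:  nop
7. deliver 0→2:  <2:back v0 s>
8. timeout(2):  <2:back v1 s>
9. deliver 1→3:  nop
10. deliver 0→1:  nop
11. propose(0,'p'):  nop
12. deliver 0→2:  nop
13. deliver 2→0:  nop
14. deliver 0→1:  <1:back v0 s,p>
15. deliver 1→0:  <0:prim v0 p>
16. timeout(3):  <3:back v1 ->
17. deliver 0→1:  nop
18. deliver 0→4:  <4:back v0 s>
19. crash(4):  <4:✗back v0 s>
20. deliver 0→4:  nop
21. deliver 0→1:  nop
22. deliver 2→4:  nop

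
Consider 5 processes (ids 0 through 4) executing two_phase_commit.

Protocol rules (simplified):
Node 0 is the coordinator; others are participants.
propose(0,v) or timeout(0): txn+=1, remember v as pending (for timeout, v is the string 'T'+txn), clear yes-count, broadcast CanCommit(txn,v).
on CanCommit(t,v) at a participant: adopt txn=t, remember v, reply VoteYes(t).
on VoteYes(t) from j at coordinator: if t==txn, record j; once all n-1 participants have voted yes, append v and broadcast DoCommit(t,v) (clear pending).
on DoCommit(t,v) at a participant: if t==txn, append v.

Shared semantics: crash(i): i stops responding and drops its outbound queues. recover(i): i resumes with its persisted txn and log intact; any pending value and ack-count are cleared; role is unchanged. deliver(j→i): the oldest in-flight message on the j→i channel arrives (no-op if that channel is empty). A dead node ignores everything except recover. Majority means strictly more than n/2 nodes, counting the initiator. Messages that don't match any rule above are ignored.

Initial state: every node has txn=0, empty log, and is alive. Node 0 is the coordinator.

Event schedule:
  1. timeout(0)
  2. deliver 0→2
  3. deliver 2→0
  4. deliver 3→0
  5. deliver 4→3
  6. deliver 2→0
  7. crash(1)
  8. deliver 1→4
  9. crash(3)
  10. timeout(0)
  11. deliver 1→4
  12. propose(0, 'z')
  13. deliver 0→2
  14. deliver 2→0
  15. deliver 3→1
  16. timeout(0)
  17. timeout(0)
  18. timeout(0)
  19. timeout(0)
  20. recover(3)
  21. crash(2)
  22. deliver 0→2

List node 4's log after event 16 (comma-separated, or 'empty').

empty

[1] timeout(0) → N0(coor t1 [-])
[2] deliver 0→2 → N2(part t1 [-])
[3] deliver 2→0 → ∅
[4] deliver 3→0 → ∅
[5] deliver 4→3 → ∅
[6] deliver 2→0 → ∅
[7] crash(1) → N1(✗part t0 [-])
[8] deliver 1→4 → ∅
[9] crash(3) → N3(✗part t0 [-])
[10] timeout(0) → N0(coor t2 [-])
[11] deliver 1→4 → ∅
[12] propose(0,'z') → N0(coor t3 [-])
[13] deliver 0→2 → N2(part t2 [-])
[14] deliver 2→0 → ∅
[15] deliver 3→1 → ∅
[16] timeout(0) → N0(coor t4 [-])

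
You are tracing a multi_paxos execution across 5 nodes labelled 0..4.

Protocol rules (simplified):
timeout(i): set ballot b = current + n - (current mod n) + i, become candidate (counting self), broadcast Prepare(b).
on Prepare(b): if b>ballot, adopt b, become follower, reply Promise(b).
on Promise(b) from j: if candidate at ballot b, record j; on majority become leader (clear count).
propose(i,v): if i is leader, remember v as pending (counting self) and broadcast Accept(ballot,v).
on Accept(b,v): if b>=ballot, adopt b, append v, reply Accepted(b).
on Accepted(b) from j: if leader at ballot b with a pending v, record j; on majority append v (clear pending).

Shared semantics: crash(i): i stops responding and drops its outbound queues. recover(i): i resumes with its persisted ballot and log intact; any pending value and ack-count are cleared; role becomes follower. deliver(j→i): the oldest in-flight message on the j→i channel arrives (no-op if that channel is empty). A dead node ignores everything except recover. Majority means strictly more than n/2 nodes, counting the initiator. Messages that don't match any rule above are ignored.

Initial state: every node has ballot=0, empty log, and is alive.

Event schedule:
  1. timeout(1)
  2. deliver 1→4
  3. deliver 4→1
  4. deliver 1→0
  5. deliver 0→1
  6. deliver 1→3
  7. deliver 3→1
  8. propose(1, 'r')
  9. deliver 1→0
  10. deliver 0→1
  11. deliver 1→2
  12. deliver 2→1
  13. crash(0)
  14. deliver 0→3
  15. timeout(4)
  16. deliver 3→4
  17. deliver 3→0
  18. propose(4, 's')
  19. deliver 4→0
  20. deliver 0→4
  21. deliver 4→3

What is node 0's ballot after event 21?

6

1. timeout(1):  <1:cand b6 ->
2. deliver 1→4:  <4:foll b6 ->
3. deliver 4→1:  nop
4. deliver 1→0:  <0:foll b6 ->
5. deliver 0→1:  <1:lead b6 ->
6. deliver 1→3:  <3:foll b6 ->
7. deliver 3→1:  nop
8. propose(1,'r'):  nop
9. deliver 1→0:  <0:foll b6 r>
10. deliver 0→1:  nop
11. deliver 1→2:  <2:foll b6 ->
12. deliver 2→1:  nop
13. crash(0):  <0:✗foll b6 r>
14. deliver 0→3:  nop
15. timeout(4):  <4:cand b14 ->
16. deliver 3→4:  nop
17. deliver 3→0:  nop
18. propose(4,'s'):  nop
19. deliver 4→0:  nop
20. deliver 0→4:  nop
21. deliver 4→3:  <3:foll b14 ->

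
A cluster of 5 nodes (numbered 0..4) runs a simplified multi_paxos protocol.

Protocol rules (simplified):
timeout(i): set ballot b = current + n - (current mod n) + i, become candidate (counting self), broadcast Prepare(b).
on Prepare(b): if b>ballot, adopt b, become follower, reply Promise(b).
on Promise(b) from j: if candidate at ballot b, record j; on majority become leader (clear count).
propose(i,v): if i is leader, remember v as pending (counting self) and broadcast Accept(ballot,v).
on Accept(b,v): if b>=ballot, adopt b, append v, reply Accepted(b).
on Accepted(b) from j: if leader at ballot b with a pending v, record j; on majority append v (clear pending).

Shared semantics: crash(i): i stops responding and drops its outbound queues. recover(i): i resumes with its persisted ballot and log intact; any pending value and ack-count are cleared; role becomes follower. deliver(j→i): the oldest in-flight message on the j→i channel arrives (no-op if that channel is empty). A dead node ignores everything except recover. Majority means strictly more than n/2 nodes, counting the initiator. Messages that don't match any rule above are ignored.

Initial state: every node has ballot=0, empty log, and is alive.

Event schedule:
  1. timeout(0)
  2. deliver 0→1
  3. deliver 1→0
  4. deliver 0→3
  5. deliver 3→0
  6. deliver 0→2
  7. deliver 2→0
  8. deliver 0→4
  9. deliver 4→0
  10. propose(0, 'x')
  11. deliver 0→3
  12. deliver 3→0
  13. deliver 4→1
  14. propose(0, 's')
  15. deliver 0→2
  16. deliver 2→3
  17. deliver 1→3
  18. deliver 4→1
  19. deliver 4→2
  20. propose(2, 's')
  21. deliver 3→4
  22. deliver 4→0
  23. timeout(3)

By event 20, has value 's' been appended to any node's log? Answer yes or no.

1. timeout(0):  <0:cand b5 ->
2. deliver 0→1:  <1:foll b5 ->
3. deliver 1→0:  nop
4. deliver 0→3:  <3:foll b5 ->
5. deliver 3→0:  <0:lead b5 ->
6. deliver 0→2:  <2:foll b5 ->
7. deliver 2→0:  nop
8. deliver 0→4:  <4:foll b5 ->
9. deliver 4→0:  nop
10. propose(0,'x'):  nop
11. deliver 0→3:  <3:foll b5 x>
12. deliver 3→0:  nop
13. deliver 4→1:  nop
14. propose(0,'s'):  nop
15. deliver 0→2:  <2:foll b5 x>
16. deliver 2→3:  nop
17. deliver 1→3:  nop
18. deliver 4→1:  nop
19. deliver 4→2:  nop
20. propose(2,'s'):  nop

no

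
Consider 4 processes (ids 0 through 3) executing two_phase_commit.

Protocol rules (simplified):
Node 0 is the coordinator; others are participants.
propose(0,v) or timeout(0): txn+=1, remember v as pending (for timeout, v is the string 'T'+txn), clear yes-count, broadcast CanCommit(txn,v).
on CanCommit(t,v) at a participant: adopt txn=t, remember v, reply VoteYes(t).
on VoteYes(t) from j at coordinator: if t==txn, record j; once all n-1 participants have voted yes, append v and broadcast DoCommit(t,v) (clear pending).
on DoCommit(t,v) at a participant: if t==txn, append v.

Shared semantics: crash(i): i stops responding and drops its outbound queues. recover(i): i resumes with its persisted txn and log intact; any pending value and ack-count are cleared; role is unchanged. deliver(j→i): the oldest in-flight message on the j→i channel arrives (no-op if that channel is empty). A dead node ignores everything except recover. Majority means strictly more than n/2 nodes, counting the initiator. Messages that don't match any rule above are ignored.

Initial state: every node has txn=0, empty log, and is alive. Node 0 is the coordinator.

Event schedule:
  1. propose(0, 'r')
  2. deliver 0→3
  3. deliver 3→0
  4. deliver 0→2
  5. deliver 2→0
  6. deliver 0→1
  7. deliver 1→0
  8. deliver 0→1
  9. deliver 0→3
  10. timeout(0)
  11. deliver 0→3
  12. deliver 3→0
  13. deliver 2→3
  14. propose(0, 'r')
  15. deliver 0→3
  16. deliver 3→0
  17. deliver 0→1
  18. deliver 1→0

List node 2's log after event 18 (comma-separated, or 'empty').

empty

1. propose(0,'r'):  <0:coor t1 ->
2. deliver 0→3:  <3:part t1 ->
3. deliver 3→0:  nop
4. deliver 0→2:  <2:part t1 ->
5. deliver 2→0:  nop
6. deliver 0→1:  <1:part t1 ->
7. deliver 1→0:  <0:coor t1 r>
8. deliver 0→1:  <1:part t1 r>
9. deliver 0→3:  <3:part t1 r>
10. timeout(0):  <0:coor t2 r>
11. deliver 0→3:  <3:part t2 r>
12. deliver 3→0:  nop
13. deliver 2→3:  nop
14. propose(0,'r'):  <0:coor t3 r>
15. deliver 0→3:  <3:part t3 r>
16. deliver 3→0:  nop
17. deliver 0→1:  <1:part t2 r>
18. deliver 1→0:  nop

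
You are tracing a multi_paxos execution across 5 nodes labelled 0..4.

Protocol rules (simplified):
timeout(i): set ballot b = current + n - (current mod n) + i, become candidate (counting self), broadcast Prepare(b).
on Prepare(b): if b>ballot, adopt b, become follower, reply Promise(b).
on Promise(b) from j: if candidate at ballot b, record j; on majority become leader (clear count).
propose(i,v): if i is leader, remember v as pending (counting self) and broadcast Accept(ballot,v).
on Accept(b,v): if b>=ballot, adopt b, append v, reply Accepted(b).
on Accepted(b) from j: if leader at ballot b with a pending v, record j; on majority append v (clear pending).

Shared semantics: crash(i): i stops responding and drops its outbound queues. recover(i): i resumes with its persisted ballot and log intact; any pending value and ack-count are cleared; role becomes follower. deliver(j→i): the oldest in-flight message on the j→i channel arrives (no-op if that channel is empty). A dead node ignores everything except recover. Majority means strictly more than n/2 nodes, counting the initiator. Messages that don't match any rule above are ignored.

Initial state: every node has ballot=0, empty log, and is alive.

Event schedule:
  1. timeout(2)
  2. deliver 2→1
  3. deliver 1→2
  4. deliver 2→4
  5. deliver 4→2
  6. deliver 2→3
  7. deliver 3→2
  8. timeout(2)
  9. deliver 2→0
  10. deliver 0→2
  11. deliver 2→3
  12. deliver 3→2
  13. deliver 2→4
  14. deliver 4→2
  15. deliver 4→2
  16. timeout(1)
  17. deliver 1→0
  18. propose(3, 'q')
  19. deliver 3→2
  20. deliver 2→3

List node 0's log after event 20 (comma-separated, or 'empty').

e1 timeout(2): 2[cand,b=7,-]
e2 deliver 2→1: 1[foll,b=7,-]
e3 deliver 1→2: ·
e4 deliver 2→4: 4[foll,b=7,-]
e5 deliver 4→2: 2[lead,b=7,-]
e6 deliver 2→3: 3[foll,b=7,-]
e7 deliver 3→2: ·
e8 timeout(2): 2[cand,b=12,-]
e9 deliver 2→0: 0[foll,b=7,-]
e10 deliver 0→2: ·
e11 deliver 2→3: 3[foll,b=12,-]
e12 deliver 3→2: ·
e13 deliver 2→4: 4[foll,b=12,-]
e14 deliver 4→2: 2[lead,b=12,-]
e15 deliver 4→2: ·
e16 timeout(1): 1[cand,b=11,-]
e17 deliver 1→0: 0[foll,b=11,-]
e18 propose(3,'q'): ·
e19 deliver 3→2: ·
e20 deliver 2→3: ·

empty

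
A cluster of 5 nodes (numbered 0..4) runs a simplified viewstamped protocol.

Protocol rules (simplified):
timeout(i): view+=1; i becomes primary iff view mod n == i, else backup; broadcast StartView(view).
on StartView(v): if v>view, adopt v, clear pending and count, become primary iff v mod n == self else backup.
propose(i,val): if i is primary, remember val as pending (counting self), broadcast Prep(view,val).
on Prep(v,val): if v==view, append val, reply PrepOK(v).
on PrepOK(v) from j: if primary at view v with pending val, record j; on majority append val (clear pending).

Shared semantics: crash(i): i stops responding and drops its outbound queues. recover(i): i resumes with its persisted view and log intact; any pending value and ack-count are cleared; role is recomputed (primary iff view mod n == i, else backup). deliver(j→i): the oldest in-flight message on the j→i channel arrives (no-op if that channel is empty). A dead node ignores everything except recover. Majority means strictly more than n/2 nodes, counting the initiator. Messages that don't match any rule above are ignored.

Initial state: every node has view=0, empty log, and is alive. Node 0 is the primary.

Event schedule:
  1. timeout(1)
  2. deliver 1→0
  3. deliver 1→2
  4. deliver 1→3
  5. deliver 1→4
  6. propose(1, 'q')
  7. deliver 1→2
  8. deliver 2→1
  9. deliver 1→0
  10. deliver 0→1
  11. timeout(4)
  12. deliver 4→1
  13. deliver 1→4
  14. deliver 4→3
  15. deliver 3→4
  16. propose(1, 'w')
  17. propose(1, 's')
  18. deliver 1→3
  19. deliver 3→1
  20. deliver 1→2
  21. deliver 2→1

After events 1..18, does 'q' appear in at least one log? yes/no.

e1 timeout(1): 1[prim,v=1,-]
e2 deliver 1→0: 0[back,v=1,-]
e3 deliver 1→2: 2[back,v=1,-]
e4 deliver 1→3: 3[back,v=1,-]
e5 deliver 1→4: 4[back,v=1,-]
e6 propose(1,'q'): ·
e7 deliver 1→2: 2[back,v=1,q]
e8 deliver 2→1: ·
e9 deliver 1→0: 0[back,v=1,q]
e10 deliver 0→1: 1[prim,v=1,q]
e11 timeout(4): 4[back,v=2,-]
e12 deliver 4→1: 1[back,v=2,q]
e13 deliver 1→4: ·
e14 deliver 4→3: 3[back,v=2,-]
e15 deliver 3→4: ·
e16 propose(1,'w'): ·
e17 propose(1,'s'): ·
e18 deliver 1→3: ·

yes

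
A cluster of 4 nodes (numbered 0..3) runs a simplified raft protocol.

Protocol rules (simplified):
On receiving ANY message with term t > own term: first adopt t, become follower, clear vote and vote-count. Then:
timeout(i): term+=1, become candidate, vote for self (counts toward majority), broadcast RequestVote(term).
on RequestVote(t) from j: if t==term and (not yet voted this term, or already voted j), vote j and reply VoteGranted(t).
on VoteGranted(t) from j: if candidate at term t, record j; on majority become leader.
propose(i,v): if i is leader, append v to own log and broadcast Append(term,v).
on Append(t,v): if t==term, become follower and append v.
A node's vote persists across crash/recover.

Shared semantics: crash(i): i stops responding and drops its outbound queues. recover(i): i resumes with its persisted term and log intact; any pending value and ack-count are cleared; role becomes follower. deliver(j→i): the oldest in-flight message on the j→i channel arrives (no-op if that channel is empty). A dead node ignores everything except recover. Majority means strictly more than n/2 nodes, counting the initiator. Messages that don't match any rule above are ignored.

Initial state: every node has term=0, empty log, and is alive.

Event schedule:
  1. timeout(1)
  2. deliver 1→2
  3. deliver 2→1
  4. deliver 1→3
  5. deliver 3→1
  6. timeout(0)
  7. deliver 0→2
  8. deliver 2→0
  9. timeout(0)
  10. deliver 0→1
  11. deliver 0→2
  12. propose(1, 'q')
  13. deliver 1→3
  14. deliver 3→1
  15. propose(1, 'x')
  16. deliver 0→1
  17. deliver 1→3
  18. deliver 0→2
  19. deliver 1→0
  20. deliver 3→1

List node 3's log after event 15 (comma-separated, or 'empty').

q

step 1 timeout(1): 1={cand,t=1,log=-}
step 2 deliver 1→2: 2={foll,t=1,log=-}
step 3 deliver 2→1: —
step 4 deliver 1→3: 3={foll,t=1,log=-}
step 5 deliver 3→1: 1={lead,t=1,log=-}
step 6 timeout(0): 0={cand,t=1,log=-}
step 7 deliver 0→2: —
step 8 deliver 2→0: —
step 9 timeout(0): 0={cand,t=2,log=-}
step 10 deliver 0→1: —
step 11 deliver 0→2: 2={foll,t=2,log=-}
step 12 propose(1,'q'): 1={lead,t=1,log=q}
step 13 deliver 1→3: 3={foll,t=1,log=q}
step 14 deliver 3→1: —
step 15 propose(1,'x'): 1={lead,t=1,log=q,x}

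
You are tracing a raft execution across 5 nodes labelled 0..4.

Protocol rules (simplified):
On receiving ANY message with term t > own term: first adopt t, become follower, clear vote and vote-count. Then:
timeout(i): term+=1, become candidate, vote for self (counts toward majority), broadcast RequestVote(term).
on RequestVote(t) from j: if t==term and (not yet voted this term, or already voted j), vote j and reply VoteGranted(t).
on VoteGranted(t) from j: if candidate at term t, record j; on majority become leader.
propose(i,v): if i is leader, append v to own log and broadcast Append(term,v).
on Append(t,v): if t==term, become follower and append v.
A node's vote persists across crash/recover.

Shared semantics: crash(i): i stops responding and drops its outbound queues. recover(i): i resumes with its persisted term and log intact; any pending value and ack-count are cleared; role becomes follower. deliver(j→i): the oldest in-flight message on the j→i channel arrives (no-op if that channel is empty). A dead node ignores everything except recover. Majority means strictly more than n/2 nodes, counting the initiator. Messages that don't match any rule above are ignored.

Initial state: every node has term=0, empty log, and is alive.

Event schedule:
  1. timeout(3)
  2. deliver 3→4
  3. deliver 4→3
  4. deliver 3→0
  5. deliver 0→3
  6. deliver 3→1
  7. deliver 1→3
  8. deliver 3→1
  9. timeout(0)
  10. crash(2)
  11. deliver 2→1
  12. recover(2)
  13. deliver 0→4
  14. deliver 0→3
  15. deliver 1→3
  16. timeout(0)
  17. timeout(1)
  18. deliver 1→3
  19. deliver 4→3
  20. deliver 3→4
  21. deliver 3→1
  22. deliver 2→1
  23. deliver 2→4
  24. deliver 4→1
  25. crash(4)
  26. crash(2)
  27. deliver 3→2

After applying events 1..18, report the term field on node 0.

step 1 timeout(3): 3={cand,t=1,log=-}
step 2 deliver 3→4: 4={foll,t=1,log=-}
step 3 deliver 4→3: —
step 4 deliver 3→0: 0={foll,t=1,log=-}
step 5 deliver 0→3: 3={lead,t=1,log=-}
step 6 deliver 3→1: 1={foll,t=1,log=-}
step 7 deliver 1→3: —
step 8 deliver 3→1: —
step 9 timeout(0): 0={cand,t=2,log=-}
step 10 crash(2): 2={✗foll,t=0,log=-}
step 11 deliver 2→1: —
step 12 recover(2): 2={foll,t=0,log=-}
step 13 deliver 0→4: 4={foll,t=2,log=-}
step 14 deliver 0→3: 3={foll,t=2,log=-}
step 15 deliver 1→3: —
step 16 timeout(0): 0={cand,t=3,log=-}
step 17 timeout(1): 1={cand,t=2,log=-}
step 18 deliver 1→3: —

3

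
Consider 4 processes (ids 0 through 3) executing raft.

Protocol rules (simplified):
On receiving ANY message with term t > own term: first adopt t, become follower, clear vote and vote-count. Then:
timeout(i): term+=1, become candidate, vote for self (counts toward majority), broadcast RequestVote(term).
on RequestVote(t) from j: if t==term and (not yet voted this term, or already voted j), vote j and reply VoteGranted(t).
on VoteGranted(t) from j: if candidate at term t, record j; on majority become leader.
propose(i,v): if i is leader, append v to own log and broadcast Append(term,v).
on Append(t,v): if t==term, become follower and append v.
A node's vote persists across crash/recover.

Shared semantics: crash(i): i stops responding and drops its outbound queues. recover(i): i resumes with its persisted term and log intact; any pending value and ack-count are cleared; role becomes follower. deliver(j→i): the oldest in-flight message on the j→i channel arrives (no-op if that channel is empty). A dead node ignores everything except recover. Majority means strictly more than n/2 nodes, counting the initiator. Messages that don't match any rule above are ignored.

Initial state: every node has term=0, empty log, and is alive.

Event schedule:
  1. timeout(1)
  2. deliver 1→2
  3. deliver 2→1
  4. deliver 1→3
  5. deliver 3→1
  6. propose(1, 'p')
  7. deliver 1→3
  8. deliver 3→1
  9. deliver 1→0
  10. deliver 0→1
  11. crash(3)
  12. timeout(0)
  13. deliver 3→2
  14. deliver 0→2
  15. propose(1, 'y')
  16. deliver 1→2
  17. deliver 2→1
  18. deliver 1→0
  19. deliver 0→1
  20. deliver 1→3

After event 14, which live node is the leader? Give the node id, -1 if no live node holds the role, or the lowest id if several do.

step 1 timeout(1): 1={cand,t=1,log=-}
step 2 deliver 1→2: 2={foll,t=1,log=-}
step 3 deliver 2→1: —
step 4 deliver 1→3: 3={foll,t=1,log=-}
step 5 deliver 3→1: 1={lead,t=1,log=-}
step 6 propose(1,'p'): 1={lead,t=1,log=p}
step 7 deliver 1→3: 3={foll,t=1,log=p}
step 8 deliver 3→1: —
step 9 deliver 1→0: 0={foll,t=1,log=-}
step 10 deliver 0→1: —
step 11 crash(3): 3={✗foll,t=1,log=p}
step 12 timeout(0): 0={cand,t=2,log=-}
step 13 deliver 3→2: —
step 14 deliver 0→2: 2={foll,t=2,log=-}

1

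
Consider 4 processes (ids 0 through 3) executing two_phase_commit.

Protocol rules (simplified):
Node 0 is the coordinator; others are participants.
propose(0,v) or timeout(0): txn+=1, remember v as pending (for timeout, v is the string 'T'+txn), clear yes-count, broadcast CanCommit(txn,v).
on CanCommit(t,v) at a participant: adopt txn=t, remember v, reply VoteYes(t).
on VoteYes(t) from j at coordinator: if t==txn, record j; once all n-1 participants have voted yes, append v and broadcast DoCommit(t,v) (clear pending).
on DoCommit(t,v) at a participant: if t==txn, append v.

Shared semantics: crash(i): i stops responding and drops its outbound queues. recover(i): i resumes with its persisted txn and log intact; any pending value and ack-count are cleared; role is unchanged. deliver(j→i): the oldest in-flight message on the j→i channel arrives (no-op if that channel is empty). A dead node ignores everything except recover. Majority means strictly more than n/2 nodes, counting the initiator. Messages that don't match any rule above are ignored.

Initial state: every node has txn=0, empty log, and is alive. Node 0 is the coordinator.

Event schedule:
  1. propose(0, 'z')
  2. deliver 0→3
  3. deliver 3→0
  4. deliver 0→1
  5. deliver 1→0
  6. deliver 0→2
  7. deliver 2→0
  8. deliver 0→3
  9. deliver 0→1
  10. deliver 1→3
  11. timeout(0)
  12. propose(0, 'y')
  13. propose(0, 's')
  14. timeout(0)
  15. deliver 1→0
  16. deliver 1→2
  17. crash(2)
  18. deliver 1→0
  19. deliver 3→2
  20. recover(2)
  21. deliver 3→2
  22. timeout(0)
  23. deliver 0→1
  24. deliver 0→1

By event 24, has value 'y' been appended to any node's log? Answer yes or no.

no

after 1 — propose(0,'z'): n0:coor/t1/[-]
after 2 — deliver 0→3: n3:part/t1/[-]
after 3 — deliver 3→0: ·
after 4 — deliver 0→1: n1:part/t1/[-]
after 5 — deliver 1→0: ·
after 6 — deliver 0→2: n2:part/t1/[-]
after 7 — deliver 2→0: n0:coor/t1/[z]
after 8 — deliver 0→3: n3:part/t1/[z]
after 9 — deliver 0→1: n1:part/t1/[z]
after 10 — deliver 1→3: ·
after 11 — timeout(0): n0:coor/t2/[z]
after 12 — propose(0,'y'): n0:coor/t3/[z]
after 13 — propose(0,'s'): n0:coor/t4/[z]
after 14 — timeout(0): n0:coor/t5/[z]
after 15 — deliver 1→0: ·
after 16 — deliver 1→2: ·
after 17 — crash(2): n2:✗part/t1/[-]
after 18 — deliver 1→0: ·
after 19 — deliver 3→2: ·
after 20 — recover(2): n2:part/t1/[-]
after 21 — deliver 3→2: ·
after 22 — timeout(0): n0:coor/t6/[z]
after 23 — deliver 0→1: n1:part/t2/[z]
after 24 — deliver 0→1: n1:part/t3/[z]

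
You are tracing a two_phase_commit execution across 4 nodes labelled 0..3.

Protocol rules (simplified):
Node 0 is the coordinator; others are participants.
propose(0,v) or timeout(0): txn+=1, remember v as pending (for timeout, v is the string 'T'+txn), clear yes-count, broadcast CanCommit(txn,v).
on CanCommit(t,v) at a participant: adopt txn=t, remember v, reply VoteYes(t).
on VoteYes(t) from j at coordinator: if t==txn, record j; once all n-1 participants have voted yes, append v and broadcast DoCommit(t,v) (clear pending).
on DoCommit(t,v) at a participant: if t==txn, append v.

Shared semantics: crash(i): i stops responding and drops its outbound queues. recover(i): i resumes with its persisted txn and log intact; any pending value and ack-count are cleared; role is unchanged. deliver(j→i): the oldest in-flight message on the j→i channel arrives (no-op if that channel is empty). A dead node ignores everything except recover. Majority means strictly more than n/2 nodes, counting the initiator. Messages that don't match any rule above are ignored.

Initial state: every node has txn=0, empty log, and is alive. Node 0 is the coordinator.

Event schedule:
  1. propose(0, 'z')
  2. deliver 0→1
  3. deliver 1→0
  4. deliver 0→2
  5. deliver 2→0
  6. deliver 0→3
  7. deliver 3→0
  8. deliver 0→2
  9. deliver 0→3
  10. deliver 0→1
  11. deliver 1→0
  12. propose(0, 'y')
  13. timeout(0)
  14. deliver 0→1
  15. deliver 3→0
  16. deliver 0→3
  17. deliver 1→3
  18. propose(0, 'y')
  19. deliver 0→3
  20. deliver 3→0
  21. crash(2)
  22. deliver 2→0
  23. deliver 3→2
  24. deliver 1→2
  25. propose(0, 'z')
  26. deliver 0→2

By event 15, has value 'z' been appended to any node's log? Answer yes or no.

yes

after 1 — propose(0,'z'): n0:coor/t1/[-]
after 2 — deliver 0→1: n1:part/t1/[-]
after 3 — deliver 1→0: ·
after 4 — deliver 0→2: n2:part/t1/[-]
after 5 — deliver 2→0: ·
after 6 — deliver 0→3: n3:part/t1/[-]
after 7 — deliver 3→0: n0:coor/t1/[z]
after 8 — deliver 0→2: n2:part/t1/[z]
after 9 — deliver 0→3: n3:part/t1/[z]
after 10 — deliver 0→1: n1:part/t1/[z]
after 11 — deliver 1→0: ·
after 12 — propose(0,'y'): n0:coor/t2/[z]
after 13 — timeout(0): n0:coor/t3/[z]
after 14 — deliver 0→1: n1:part/t2/[z]
after 15 — deliver 3→0: ·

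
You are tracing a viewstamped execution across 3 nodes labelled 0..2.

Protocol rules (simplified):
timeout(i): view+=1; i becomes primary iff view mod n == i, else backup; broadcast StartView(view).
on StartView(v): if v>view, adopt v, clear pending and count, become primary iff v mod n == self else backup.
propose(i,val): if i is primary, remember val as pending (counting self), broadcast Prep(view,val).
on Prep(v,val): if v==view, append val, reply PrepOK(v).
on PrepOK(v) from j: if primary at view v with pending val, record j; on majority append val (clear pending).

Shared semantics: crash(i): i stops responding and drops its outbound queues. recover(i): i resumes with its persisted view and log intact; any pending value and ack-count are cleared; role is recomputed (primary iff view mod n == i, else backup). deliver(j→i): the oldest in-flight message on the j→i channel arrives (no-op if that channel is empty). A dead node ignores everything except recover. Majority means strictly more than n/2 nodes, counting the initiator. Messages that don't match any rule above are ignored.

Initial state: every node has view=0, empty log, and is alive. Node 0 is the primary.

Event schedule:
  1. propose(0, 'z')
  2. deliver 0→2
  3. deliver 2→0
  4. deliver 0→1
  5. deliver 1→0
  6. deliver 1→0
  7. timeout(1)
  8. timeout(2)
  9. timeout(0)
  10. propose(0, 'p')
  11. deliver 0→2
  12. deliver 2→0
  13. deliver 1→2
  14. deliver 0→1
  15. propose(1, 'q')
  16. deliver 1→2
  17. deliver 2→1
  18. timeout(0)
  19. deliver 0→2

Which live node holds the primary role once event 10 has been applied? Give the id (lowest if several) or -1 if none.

1

[1] propose(0,'z') → ∅
[2] deliver 0→2 → N2(back v0 [z])
[3] deliver 2→0 → N0(prim v0 [z])
[4] deliver 0→1 → N1(back v0 [z])
[5] deliver 1→0 → ∅
[6] deliver 1→0 → ∅
[7] timeout(1) → N1(prim v1 [z])
[8] timeout(2) → N2(back v1 [z])
[9] timeout(0) → N0(back v1 [z])
[10] propose(0,'p') → ∅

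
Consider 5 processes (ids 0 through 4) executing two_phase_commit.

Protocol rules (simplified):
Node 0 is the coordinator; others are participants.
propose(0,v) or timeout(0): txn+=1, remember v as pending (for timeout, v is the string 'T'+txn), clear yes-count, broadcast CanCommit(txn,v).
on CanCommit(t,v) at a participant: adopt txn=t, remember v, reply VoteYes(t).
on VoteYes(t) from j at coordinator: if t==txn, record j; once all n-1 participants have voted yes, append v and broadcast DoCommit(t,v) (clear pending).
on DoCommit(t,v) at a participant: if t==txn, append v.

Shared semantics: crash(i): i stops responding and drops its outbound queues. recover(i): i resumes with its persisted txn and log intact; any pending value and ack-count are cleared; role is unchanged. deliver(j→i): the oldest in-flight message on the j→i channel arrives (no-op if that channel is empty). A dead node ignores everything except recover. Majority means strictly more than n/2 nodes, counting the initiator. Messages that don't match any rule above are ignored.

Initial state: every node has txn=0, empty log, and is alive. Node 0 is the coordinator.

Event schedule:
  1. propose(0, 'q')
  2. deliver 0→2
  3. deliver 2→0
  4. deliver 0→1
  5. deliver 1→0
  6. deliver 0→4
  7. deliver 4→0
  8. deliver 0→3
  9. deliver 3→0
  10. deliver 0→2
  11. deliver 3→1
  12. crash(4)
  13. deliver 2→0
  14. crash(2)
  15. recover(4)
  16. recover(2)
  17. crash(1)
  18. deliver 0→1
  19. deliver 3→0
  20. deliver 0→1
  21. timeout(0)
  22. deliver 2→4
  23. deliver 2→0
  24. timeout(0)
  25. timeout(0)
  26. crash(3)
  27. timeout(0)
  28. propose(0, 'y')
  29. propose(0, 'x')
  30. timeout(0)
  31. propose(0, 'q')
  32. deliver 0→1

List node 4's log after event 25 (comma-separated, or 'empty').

empty

e1 propose(0,'q'): 0[coor,t=1,-]
e2 deliver 0→2: 2[part,t=1,-]
e3 deliver 2→0: ·
e4 deliver 0→1: 1[part,t=1,-]
e5 deliver 1→0: ·
e6 deliver 0→4: 4[part,t=1,-]
e7 deliver 4→0: ·
e8 deliver 0→3: 3[part,t=1,-]
e9 deliver 3→0: 0[coor,t=1,q]
e10 deliver 0→2: 2[part,t=1,q]
e11 deliver 3→1: ·
e12 crash(4): 4[✗part,t=1,-]
e13 deliver 2→0: ·
e14 crash(2): 2[✗part,t=1,q]
e15 recover(4): 4[part,t=1,-]
e16 recover(2): 2[part,t=1,q]
e17 crash(1): 1[✗part,t=1,-]
e18 deliver 0→1: ·
e19 deliver 3→0: ·
e20 deliver 0→1: ·
e21 timeout(0): 0[coor,t=2,q]
e22 deliver 2→4: ·
e23 deliver 2→0: ·
e24 timeout(0): 0[coor,t=3,q]
e25 timeout(0): 0[coor,t=4,q]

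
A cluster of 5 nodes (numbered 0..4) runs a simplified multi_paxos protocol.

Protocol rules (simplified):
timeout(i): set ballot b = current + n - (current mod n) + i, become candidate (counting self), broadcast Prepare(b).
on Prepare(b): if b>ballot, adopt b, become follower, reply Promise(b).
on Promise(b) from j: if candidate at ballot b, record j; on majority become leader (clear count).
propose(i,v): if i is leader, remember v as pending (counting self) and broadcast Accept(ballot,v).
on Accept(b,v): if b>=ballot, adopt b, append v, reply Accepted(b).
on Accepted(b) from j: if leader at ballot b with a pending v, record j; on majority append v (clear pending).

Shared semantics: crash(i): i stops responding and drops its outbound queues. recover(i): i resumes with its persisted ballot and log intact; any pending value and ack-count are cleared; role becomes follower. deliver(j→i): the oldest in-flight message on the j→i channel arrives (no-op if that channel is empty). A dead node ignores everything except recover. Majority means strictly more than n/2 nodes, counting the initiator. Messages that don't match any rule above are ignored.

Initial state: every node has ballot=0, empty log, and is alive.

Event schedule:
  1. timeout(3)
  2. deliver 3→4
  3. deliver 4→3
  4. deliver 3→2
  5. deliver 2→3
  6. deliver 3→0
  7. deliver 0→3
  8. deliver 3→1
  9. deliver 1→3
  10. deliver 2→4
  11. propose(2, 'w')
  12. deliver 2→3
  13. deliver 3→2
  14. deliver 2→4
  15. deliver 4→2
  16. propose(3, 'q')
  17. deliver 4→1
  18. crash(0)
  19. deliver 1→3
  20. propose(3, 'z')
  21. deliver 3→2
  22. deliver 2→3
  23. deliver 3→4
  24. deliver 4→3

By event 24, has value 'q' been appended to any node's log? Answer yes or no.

yes

1. timeout(3):  <3:cand b8 ->
2. deliver 3→4:  <4:foll b8 ->
3. deliver 4→3:  nop
4. deliver 3→2:  <2:foll b8 ->
5. deliver 2→3:  <3:lead b8 ->
6. deliver 3→0:  <0:foll b8 ->
7. deliver 0→3:  nop
8. deliver 3→1:  <1:foll b8 ->
9. deliver 1→3:  nop
10. deliver 2→4:  nop
11. propose(2,'w'):  nop
12. deliver 2→3:  nop
13. deliver 3→2:  nop
14. deliver 2→4:  nop
15. deliver 4→2:  nop
16. propose(3,'q'):  nop
17. deliver 4→1:  nop
18. crash(0):  <0:✗foll b8 ->
19. deliver 1→3:  nop
20. propose(3,'z'):  nop
21. deliver 3→2:  <2:foll b8 q>
22. deliver 2→3:  nop
23. deliver 3→4:  <4:foll b8 q>
24. deliver 4→3:  <3:lead b8 z>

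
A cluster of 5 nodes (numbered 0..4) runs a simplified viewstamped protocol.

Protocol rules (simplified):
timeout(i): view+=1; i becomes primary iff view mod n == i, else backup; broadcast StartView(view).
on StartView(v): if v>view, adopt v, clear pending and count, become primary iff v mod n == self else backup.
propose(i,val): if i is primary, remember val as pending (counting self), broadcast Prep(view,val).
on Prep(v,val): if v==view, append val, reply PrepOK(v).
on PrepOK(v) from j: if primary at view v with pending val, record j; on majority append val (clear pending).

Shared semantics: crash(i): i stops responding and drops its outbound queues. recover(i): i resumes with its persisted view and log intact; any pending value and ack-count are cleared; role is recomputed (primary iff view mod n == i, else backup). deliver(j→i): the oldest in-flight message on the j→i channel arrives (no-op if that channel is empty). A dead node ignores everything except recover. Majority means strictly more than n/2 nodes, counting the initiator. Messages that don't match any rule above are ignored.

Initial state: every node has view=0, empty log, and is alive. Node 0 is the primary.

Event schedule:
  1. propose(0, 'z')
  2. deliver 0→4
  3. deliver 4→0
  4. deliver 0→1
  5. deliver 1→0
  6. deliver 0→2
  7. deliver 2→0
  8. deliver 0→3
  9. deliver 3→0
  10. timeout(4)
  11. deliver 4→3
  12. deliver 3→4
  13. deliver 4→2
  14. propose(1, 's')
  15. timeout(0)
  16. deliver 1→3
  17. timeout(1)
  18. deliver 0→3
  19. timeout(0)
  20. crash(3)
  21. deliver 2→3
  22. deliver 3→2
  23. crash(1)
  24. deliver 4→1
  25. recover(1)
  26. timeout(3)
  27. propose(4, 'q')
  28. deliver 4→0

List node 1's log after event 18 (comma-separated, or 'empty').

z

[1] propose(0,'z') → ∅
[2] deliver 0→4 → N4(back v0 [z])
[3] deliver 4→0 → ∅
[4] deliver 0→1 → N1(back v0 [z])
[5] deliver 1→0 → N0(prim v0 [z])
[6] deliver 0→2 → N2(back v0 [z])
[7] deliver 2→0 → ∅
[8] deliver 0→3 → N3(back v0 [z])
[9] deliver 3→0 → ∅
[10] timeout(4) → N4(back v1 [z])
[11] deliver 4→3 → N3(back v1 [z])
[12] deliver 3→4 → ∅
[13] deliver 4→2 → N2(back v1 [z])
[14] propose(1,'s') → ∅
[15] timeout(0) → N0(back v1 [z])
[16] deliver 1→3 → ∅
[17] timeout(1) → N1(prim v1 [z])
[18] deliver 0→3 → ∅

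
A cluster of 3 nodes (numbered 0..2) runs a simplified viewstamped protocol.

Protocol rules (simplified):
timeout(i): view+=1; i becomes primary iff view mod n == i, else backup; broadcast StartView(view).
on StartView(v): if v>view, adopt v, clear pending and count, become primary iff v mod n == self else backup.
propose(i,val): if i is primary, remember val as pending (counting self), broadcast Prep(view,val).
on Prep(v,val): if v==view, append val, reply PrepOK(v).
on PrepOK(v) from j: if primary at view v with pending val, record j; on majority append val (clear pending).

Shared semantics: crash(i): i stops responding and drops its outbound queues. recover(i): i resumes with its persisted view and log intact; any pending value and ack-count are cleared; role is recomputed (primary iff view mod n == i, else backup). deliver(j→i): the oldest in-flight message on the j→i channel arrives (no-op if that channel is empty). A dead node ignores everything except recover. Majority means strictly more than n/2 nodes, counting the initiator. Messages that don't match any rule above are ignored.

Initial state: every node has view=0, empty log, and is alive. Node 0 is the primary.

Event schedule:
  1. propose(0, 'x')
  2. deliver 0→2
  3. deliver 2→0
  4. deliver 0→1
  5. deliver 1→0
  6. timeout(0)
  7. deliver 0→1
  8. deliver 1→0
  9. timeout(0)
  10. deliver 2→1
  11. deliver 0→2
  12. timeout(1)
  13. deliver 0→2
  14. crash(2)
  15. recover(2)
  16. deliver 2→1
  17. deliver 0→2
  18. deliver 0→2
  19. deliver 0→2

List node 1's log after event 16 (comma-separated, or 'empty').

x

1. propose(0,'x'):  nop
2. deliver 0→2:  <2:back v0 x>
3. deliver 2→0:  <0:prim v0 x>
4. deliver 0→1:  <1:back v0 x>
5. deliver 1→0:  nop
6. timeout(0):  <0:back v1 x>
7. deliver 0→1:  <1:prim v1 x>
8. deliver 1→0:  nop
9. timeout(0):  <0:back v2 x>
10. deliver 2→1:  nop
11. deliver 0→2:  <2:back v1 x>
12. timeout(1):  <1:back v2 x>
13. deliver 0→2:  <2:prim v2 x>
14. crash(2):  <2:✗prim v2 x>
15. recover(2):  <2:prim v2 x>
16. deliver 2→1:  nop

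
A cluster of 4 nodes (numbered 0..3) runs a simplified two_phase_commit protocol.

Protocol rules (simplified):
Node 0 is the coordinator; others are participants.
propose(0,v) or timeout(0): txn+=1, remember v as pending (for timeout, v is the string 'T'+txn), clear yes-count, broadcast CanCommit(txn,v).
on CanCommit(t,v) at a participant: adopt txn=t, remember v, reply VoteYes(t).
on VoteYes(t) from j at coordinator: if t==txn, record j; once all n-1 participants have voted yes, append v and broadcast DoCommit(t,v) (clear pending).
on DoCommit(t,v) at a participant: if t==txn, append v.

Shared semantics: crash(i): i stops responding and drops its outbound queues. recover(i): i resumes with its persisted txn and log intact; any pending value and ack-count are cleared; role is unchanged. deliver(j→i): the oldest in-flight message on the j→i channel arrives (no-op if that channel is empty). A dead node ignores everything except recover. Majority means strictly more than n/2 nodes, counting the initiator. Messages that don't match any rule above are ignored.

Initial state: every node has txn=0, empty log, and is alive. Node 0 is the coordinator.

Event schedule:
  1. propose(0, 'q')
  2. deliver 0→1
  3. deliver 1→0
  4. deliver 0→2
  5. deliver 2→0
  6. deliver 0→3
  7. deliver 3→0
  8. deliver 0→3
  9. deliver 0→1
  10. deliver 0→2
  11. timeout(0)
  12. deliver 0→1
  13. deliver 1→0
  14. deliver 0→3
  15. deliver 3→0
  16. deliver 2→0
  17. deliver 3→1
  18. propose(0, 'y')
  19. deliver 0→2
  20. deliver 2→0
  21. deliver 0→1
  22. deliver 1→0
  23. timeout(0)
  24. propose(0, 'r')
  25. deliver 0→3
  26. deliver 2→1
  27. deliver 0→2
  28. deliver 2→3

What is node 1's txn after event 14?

2

1. propose(0,'q'):  <0:coor t1 ->
2. deliver 0→1:  <1:part t1 ->
3. deliver 1→0:  nop
4. deliver 0→2:  <2:part t1 ->
5. deliver 2→0:  nop
6. deliver 0→3:  <3:part t1 ->
7. deliver 3→0:  <0:coor t1 q>
8. deliver 0→3:  <3:part t1 q>
9. deliver 0→1:  <1:part t1 q>
10. deliver 0→2:  <2:part t1 q>
11. timeout(0):  <0:coor t2 q>
12. deliver 0→1:  <1:part t2 q>
13. deliver 1→0:  nop
14. deliver 0→3:  <3:part t2 q>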